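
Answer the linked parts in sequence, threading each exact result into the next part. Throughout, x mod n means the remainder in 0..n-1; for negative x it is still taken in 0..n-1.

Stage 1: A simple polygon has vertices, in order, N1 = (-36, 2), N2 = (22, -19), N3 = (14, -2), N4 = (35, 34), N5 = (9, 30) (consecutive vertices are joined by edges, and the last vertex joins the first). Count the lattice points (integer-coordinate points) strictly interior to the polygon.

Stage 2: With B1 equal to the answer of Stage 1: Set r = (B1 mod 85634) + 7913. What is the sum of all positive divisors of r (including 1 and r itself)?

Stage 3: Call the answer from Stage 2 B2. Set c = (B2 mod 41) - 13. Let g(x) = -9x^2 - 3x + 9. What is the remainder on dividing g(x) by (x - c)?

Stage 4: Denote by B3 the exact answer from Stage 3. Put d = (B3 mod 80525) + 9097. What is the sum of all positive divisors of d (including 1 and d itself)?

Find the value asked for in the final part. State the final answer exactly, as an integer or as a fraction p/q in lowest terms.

119336

Stage 1: cross terms: (-36*-19 - 22*2)=640, (22*-2 - 14*-19)=222, (14*34 - 35*-2)=546, (35*30 - 9*34)=744, (9*2 - -36*30)=1098; twice the area = |3250| = 3250; area = 1625; boundary points = 1 + 1 + 3 + 2 + 1 = 8; strictly interior points = area - boundary/2 + 1 = 1622; answer 1622
Stage 2: B1 = 1622; r = 9535; 9535 = 5 * 1907; sigma = (1 + 5) * (1 + 1907) = 6 * 1908 = 11448; answer 11448
Stage 3: B2 = 11448; c = -4; remainder = value at the root: -9*(-4)^2 - 3*(-4)^1 + 9 = (-144) + (12) + (9) = -123; answer -123
Stage 4: B3 = -123; d = 89499; 89499 = 3 * 29833; sigma = (1 + 3) * (1 + 29833) = 4 * 29834 = 119336; answer 119336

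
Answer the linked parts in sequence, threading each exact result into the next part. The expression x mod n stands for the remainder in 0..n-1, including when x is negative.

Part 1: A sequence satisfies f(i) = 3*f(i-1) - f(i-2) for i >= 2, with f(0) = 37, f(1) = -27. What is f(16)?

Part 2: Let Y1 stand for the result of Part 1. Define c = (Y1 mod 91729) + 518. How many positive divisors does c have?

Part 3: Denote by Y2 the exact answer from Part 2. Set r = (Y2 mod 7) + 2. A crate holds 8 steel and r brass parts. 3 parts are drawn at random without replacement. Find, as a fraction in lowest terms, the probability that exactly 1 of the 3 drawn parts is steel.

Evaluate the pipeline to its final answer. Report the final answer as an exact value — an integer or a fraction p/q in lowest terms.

12/55

Part 1: f(2) = 3*(-27) - 1*(37) = -118; iterating: f(2)=-118, f(3)=-327, f(4)=-863, f(5)=-2262, f(6)=-5923, f(7)=-15507, f(8)=-40598, f(9)=-106287, f(10)=-278263, f(11)=-728502, f(12)=-1907243, f(13)=-4993227, f(14)=-13072438, f(15)=-34224087, f(16)=-89599823; answer -89599823
Part 2: Y1 = -89599823; c = 19928; 19928 = 2^3 * 47 * 53; number of divisors = (3+1) * (1+1) * (1+1) = 16; answer 16
Part 3: Y2 = 16; r = 4; total draws C(12,3) = 220; favorable C(8,1)*C(4,2) = 48; P = 12/55; answer 12/55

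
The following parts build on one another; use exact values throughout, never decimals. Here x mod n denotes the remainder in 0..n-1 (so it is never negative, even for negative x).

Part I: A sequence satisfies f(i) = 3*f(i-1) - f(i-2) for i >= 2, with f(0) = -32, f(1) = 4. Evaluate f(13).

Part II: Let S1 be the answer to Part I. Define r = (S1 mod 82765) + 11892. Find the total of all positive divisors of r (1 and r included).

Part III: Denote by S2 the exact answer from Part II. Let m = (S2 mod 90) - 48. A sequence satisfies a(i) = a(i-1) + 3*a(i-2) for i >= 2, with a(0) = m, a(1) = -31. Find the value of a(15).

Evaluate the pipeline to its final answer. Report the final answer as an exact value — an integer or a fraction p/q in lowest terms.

Part I: f(2) = 3*(4) - 1*(-32) = 44; iterating: f(2)=44, f(3)=128, f(4)=340, f(5)=892, f(6)=2336, f(7)=6116, f(8)=16012, f(9)=41920, f(10)=109748, f(11)=287324, f(12)=752224, f(13)=1969348; answer 1969348
Part II: S1 = 1969348; r = 77645; 77645 = 5 * 53 * 293; sigma = (1 + 5) * (1 + 53) * (1 + 293) = 6 * 54 * 294 = 95256; answer 95256
Part III: S2 = 95256; m = -12; a(2) = 1*(-31) + 3*(-12) = -67; iterating: a(2)=-67, a(3)=-160, a(4)=-361, a(5)=-841, a(6)=-1924, a(7)=-4447, a(8)=-10219, a(9)=-23560, a(10)=-54217, a(11)=-124897, a(12)=-287548, a(13)=-662239, a(14)=-1524883, a(15)=-3511600; answer -3511600

-3511600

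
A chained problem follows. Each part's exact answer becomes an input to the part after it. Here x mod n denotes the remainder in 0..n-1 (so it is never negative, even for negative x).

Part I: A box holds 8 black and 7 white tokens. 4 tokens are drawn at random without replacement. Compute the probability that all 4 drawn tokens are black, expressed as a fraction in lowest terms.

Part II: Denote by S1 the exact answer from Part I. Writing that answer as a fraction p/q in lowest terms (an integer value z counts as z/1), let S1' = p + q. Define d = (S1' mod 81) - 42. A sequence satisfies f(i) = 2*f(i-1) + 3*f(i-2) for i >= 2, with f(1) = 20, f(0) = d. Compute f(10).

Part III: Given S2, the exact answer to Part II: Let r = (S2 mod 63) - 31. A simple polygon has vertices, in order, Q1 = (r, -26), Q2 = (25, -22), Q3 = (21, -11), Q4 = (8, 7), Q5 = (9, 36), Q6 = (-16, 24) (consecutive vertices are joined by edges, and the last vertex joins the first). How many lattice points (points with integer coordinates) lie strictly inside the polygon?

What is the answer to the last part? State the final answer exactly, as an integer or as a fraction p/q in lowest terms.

Part I: total draws C(15,4) = 1365; favorable C(8,4) = 70; P = 2/39; answer 2/39
Part II: S1 = 2/39; threaded value p + q = 41; d = -1; f(2) = 2*(20) + 3*(-1) = 37; iterating: f(2)=37, f(3)=134, f(4)=379, f(5)=1160, f(6)=3457, f(7)=10394, f(8)=31159, f(9)=93500, f(10)=280477; answer 280477
Part III: S2 = 280477; r = -30; cross terms: (-30*-22 - 25*-26)=1310, (25*-11 - 21*-22)=187, (21*7 - 8*-11)=235, (8*36 - 9*7)=225, (9*24 - -16*36)=792, (-16*-26 - -30*24)=1136; twice the area = |3885| = 3885; area = 3885/2; boundary points = 1 + 1 + 1 + 1 + 1 + 2 = 7; strictly interior points = area - boundary/2 + 1 = 1940; answer 1940

1940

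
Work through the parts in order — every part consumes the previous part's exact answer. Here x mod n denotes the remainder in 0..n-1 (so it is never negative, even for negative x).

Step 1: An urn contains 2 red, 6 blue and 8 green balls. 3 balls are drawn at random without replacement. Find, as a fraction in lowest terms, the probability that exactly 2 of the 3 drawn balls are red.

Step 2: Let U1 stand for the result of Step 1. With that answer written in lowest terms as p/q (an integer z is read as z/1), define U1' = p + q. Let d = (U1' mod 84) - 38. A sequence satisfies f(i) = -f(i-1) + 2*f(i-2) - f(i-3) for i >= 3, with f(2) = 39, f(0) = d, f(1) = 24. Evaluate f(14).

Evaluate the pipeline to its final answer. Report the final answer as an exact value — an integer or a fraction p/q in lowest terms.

Step 1: total draws C(16,3) = 560; favorable C(2,2)*C(14,1) = 14; P = 1/40; answer 1/40
Step 2: U1 = 1/40; threaded value p + q = 41; d = 3; f(3) = -1*(39) + 2*(24) - 1*(3) = 6; iterating: f(3)=6, f(4)=48, f(5)=-75, f(6)=165, f(7)=-363, f(8)=768, f(9)=-1659, f(10)=3558, f(11)=-7644, f(12)=16419, f(13)=-35265, f(14)=75747; answer 75747

75747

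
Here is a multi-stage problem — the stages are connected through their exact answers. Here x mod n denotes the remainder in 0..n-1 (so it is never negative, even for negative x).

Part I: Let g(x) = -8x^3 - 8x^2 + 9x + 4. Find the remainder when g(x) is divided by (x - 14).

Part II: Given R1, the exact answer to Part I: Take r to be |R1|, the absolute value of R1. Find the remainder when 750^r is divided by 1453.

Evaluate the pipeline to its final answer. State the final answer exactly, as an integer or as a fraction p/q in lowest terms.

Part I: remainder = value at the root: -8*(14)^3 - 8*(14)^2 + 9*(14)^1 + 4 = (-21952) + (-1568) + (126) + (4) = -23390; answer -23390
Part II: R1 = -23390; r = 23390; squarings mod 1453: 750^1=750, 750^2=189, 750^4=849, 750^8=113, 750^16=1145, 750^32=419, 750^64=1201, 750^128=1025, 750^256=106, 750^512=1065, 750^1024=885, 750^2048=58, 750^4096=458, 750^8192=532, 750^16384=1142; 750^23390 = 750^2 * 750^4 * 750^8 * 750^16 * 750^64 * 750^256 * 750^512 * 750^2048 * 750^4096 * 750^16384 = 1296 (mod 1453); answer 1296

1296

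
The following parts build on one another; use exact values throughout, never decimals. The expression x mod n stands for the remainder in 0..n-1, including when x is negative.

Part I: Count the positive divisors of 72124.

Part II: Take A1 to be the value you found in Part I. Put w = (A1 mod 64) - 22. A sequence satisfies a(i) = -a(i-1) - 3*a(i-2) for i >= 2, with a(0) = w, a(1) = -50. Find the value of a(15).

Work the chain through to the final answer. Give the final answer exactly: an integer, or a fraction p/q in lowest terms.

-42374

Part I: 72124 = 2^2 * 13 * 19 * 73; number of divisors = (2+1) * (1+1) * (1+1) * (1+1) = 24; answer 24
Part II: A1 = 24; w = 2; a(2) = -1*(-50) - 3*(2) = 44; iterating: a(2)=44, a(3)=106, a(4)=-238, a(5)=-80, a(6)=794, a(7)=-554, a(8)=-1828, a(9)=3490, a(10)=1994, a(11)=-12464, a(12)=6482, a(13)=30910, a(14)=-50356, a(15)=-42374; answer -42374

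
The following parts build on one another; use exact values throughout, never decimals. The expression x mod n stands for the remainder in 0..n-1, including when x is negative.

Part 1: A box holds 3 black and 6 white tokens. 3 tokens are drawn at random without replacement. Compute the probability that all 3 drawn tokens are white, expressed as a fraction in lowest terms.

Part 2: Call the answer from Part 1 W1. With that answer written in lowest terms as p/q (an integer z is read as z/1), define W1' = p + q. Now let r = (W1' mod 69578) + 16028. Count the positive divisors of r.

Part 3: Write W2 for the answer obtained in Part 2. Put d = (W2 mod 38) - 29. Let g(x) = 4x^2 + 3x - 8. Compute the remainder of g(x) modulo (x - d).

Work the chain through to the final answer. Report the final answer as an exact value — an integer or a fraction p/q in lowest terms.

1693

Part 1: total draws C(9,3) = 84; favorable C(6,3) = 20; P = 5/21; answer 5/21
Part 2: W1 = 5/21; threaded value p + q = 26; r = 16054; 16054 = 2 * 23 * 349; number of divisors = (1+1) * (1+1) * (1+1) = 8; answer 8
Part 3: W2 = 8; d = -21; remainder = value at the root: 4*(-21)^2 + 3*(-21)^1 - 8 = (1764) + (-63) + (-8) = 1693; answer 1693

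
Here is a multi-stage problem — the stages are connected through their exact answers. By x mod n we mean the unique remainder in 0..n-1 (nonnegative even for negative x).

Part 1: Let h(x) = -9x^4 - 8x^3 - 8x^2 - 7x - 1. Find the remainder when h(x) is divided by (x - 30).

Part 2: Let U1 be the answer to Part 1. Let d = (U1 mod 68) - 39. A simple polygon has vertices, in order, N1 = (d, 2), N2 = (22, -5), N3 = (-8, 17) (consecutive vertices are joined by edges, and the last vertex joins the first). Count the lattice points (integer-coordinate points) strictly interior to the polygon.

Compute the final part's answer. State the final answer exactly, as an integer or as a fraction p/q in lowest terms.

70

Part 1: remainder = value at the root: -9*(30)^4 - 8*(30)^3 - 8*(30)^2 - 7*(30)^1 - 1 = (-7290000) + (-216000) + (-7200) + (-210) + (-1) = -7513411; answer -7513411
Part 2: U1 = -7513411; d = 6; cross terms: (6*-5 - 22*2)=-74, (22*17 - -8*-5)=334, (-8*2 - 6*17)=-118; twice the area = |142| = 142; area = 71; boundary points = 1 + 2 + 1 = 4; strictly interior points = area - boundary/2 + 1 = 70; answer 70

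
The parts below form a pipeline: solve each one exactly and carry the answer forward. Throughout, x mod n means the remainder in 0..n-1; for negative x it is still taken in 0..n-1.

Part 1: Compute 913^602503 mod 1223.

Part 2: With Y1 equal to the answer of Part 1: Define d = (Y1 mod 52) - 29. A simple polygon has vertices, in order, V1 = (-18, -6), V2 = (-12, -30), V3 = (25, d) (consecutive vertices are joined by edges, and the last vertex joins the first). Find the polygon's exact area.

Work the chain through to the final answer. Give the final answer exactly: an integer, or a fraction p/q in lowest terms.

Part 1: squarings mod 1223: 913^1=913, 913^2=706, 913^4=675, 913^8=669, 913^16=1166, 913^32=803, 913^64=288, 913^128=1003, 913^256=703, 913^512=117, 913^1024=236, 913^2048=661, 913^4096=310, 913^8192=706, 913^16384=675, 913^32768=669, 913^65536=1166, 913^131072=803, 913^262144=288, 913^524288=1003; 913^602503 = 913^1 * 913^2 * 913^4 * 913^128 * 913^256 * 913^4096 * 913^8192 * 913^65536 * 913^524288 = 1106 (mod 1223); answer 1106
Part 2: Y1 = 1106; d = -15; cross terms: (-18*-30 - -12*-6)=468, (-12*-15 - 25*-30)=930, (25*-6 - -18*-15)=-420; twice the area = |978| = 978; area = 489; answer 489

489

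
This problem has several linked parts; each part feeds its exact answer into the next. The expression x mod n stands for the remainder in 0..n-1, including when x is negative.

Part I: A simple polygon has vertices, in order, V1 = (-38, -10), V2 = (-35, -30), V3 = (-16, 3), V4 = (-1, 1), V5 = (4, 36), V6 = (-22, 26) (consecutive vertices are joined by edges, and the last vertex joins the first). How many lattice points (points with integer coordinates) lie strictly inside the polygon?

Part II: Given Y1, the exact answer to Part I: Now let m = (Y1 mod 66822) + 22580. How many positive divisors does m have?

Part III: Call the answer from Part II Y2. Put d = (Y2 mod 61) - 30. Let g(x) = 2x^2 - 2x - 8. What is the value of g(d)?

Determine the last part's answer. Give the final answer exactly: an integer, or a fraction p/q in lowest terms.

Part I: cross terms: (-38*-30 - -35*-10)=790, (-35*3 - -16*-30)=-585, (-16*1 - -1*3)=-13, (-1*36 - 4*1)=-40, (4*26 - -22*36)=896, (-22*-10 - -38*26)=1208; twice the area = |2256| = 2256; area = 1128; boundary points = 1 + 1 + 1 + 5 + 2 + 4 = 14; strictly interior points = area - boundary/2 + 1 = 1122; answer 1122
Part II: Y1 = 1122; m = 23702; 23702 = 2 * 7 * 1693; number of divisors = (1+1) * (1+1) * (1+1) = 8; answer 8
Part III: Y2 = 8; d = -22; 2*(-22)^2 - 2*(-22)^1 - 8 = (968) + (44) + (-8) = 1004; answer 1004

1004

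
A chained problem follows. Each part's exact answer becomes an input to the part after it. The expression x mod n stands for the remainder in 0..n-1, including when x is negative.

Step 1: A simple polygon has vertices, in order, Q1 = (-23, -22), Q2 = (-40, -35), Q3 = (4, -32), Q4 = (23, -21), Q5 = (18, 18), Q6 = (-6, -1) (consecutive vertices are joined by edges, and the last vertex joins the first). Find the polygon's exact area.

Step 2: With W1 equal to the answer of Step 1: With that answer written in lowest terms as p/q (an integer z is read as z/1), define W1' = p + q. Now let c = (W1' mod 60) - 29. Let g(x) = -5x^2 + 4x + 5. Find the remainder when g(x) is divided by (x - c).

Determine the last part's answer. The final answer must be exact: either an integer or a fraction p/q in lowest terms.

Step 1: cross terms: (-23*-35 - -40*-22)=-75, (-40*-32 - 4*-35)=1420, (4*-21 - 23*-32)=652, (23*18 - 18*-21)=792, (18*-1 - -6*18)=90, (-6*-22 - -23*-1)=109; twice the area = |2988| = 2988; area = 1494; answer 1494
Step 2: W1 = 1494; threaded value p + q = 1495; c = 26; remainder = value at the root: -5*(26)^2 + 4*(26)^1 + 5 = (-3380) + (104) + (5) = -3271; answer -3271

-3271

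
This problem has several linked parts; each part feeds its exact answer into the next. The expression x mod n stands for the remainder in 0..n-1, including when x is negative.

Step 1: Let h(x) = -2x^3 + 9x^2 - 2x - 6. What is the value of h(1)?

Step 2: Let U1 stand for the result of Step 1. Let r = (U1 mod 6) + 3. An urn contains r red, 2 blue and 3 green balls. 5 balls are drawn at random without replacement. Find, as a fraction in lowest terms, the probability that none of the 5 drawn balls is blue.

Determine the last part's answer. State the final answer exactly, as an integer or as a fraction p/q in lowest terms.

14/39

Step 1: -2*(1)^3 + 9*(1)^2 - 2*(1)^1 - 6 = (-2) + (9) + (-2) + (-6) = -1; answer -1
Step 2: U1 = -1; r = 8; total draws C(13,5) = 1287; favorable C(11,5) = 462; P = 14/39; answer 14/39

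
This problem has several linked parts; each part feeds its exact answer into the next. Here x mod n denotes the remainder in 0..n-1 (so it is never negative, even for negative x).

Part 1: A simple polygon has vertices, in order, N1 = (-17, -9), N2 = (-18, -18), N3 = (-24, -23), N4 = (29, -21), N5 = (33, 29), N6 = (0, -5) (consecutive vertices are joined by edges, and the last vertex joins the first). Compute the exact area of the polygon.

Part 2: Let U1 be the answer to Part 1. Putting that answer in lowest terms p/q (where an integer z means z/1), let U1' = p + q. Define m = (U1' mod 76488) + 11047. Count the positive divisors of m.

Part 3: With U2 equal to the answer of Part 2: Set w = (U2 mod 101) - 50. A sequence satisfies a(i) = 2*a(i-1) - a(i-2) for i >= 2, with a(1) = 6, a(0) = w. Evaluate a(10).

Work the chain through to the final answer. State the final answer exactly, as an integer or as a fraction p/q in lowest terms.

Part 1: cross terms: (-17*-18 - -18*-9)=144, (-18*-23 - -24*-18)=-18, (-24*-21 - 29*-23)=1171, (29*29 - 33*-21)=1534, (33*-5 - 0*29)=-165, (0*-9 - -17*-5)=-85; twice the area = |2581| = 2581; area = 2581/2; answer 2581/2
Part 2: U1 = 2581/2; threaded value p + q = 2583; m = 13630; 13630 = 2 * 5 * 29 * 47; number of divisors = (1+1) * (1+1) * (1+1) * (1+1) = 16; answer 16
Part 3: U2 = 16; w = -34; a(2) = 2*(6) - 1*(-34) = 46; iterating: a(2)=46, a(3)=86, a(4)=126, a(5)=166, a(6)=206, a(7)=246, a(8)=286, a(9)=326, a(10)=366; answer 366

366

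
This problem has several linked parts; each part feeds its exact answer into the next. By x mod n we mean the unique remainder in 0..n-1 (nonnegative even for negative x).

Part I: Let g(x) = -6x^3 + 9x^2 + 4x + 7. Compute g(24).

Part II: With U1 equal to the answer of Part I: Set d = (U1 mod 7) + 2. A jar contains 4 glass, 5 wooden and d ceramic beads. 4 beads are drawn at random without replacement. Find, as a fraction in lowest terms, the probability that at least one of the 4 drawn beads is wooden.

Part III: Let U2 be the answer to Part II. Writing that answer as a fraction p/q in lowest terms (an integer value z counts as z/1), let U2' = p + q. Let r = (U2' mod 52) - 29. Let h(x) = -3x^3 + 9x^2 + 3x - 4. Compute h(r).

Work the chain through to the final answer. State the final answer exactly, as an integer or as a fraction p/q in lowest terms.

-310

Part I: -6*(24)^3 + 9*(24)^2 + 4*(24)^1 + 7 = (-82944) + (5184) + (96) + (7) = -77657; answer -77657
Part II: U1 = -77657; d = 3; total draws C(12,4) = 495; complement C(7,4) = 35; favorable 495 - 35 = 460; P = 92/99; answer 92/99
Part III: U2 = 92/99; threaded value p + q = 191; r = 6; -3*(6)^3 + 9*(6)^2 + 3*(6)^1 - 4 = (-648) + (324) + (18) + (-4) = -310; answer -310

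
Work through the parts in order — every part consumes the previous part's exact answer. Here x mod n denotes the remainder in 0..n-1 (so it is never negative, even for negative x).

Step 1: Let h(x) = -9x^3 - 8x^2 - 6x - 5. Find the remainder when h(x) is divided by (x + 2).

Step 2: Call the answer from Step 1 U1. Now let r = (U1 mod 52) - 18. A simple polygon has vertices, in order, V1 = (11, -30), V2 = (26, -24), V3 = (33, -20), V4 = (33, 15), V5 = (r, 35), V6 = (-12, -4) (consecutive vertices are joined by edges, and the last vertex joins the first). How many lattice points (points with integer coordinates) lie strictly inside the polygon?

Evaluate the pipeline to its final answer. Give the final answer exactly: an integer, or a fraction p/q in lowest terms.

1664

Step 1: remainder = value at the root: -9*(-2)^3 - 8*(-2)^2 - 6*(-2)^1 - 5 = (72) + (-32) + (12) + (-5) = 47; answer 47
Step 2: U1 = 47; r = 29; cross terms: (11*-24 - 26*-30)=516, (26*-20 - 33*-24)=272, (33*15 - 33*-20)=1155, (33*35 - 29*15)=720, (29*-4 - -12*35)=304, (-12*-30 - 11*-4)=404; twice the area = |3371| = 3371; area = 3371/2; boundary points = 3 + 1 + 35 + 4 + 1 + 1 = 45; strictly interior points = area - boundary/2 + 1 = 1664; answer 1664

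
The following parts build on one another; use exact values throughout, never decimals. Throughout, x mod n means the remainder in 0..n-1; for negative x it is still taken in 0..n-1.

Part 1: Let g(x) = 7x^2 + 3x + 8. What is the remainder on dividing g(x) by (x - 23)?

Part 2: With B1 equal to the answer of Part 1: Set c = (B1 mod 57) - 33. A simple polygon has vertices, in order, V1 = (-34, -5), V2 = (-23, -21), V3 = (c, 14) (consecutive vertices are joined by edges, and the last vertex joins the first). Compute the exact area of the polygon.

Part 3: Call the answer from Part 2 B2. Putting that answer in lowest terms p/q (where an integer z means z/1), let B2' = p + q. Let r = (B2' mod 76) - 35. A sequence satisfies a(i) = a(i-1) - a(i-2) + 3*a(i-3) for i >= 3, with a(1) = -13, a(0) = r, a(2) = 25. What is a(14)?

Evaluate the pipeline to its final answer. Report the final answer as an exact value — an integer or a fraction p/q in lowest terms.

Part 1: remainder = value at the root: 7*(23)^2 + 3*(23)^1 + 8 = (3703) + (69) + (8) = 3780; answer 3780
Part 2: B1 = 3780; c = -15; cross terms: (-34*-21 - -23*-5)=599, (-23*14 - -15*-21)=-637, (-15*-5 - -34*14)=551; twice the area = |513| = 513; area = 513/2; answer 513/2
Part 3: B2 = 513/2; threaded value p + q = 515; r = 24; a(3) = 1*(25) - 1*(-13) + 3*(24) = 110; iterating: a(3)=110, a(4)=46, a(5)=11, a(6)=295, a(7)=422, a(8)=160, a(9)=623, a(10)=1729, a(11)=1586, a(12)=1726, a(13)=5327, a(14)=8359; answer 8359

8359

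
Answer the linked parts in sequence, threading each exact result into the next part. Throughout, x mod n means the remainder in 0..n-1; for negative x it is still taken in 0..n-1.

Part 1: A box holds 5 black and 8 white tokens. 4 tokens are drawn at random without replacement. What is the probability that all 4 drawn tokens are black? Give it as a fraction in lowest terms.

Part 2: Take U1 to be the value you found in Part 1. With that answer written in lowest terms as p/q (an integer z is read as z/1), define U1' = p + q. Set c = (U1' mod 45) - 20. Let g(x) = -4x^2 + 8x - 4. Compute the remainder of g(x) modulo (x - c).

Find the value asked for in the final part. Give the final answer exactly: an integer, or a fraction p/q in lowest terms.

-576

Part 1: total draws C(13,4) = 715; favorable C(5,4) = 5; P = 1/143; answer 1/143
Part 2: U1 = 1/143; threaded value p + q = 144; c = -11; remainder = value at the root: -4*(-11)^2 + 8*(-11)^1 - 4 = (-484) + (-88) + (-4) = -576; answer -576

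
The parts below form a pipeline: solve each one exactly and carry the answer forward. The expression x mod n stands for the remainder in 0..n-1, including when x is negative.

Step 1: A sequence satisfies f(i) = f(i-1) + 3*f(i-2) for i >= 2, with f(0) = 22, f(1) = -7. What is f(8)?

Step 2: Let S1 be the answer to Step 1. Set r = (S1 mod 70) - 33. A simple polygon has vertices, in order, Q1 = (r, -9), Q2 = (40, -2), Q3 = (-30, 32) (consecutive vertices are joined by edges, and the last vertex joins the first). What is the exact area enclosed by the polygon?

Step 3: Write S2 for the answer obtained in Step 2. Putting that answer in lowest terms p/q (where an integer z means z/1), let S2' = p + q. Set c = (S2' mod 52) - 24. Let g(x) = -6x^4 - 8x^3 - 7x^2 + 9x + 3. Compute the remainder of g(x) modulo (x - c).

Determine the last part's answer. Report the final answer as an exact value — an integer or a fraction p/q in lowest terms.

-52787

Step 1: f(2) = 1*(-7) + 3*(22) = 59; iterating: f(2)=59, f(3)=38, f(4)=215, f(5)=329, f(6)=974, f(7)=1961, f(8)=4883; answer 4883
Step 2: S1 = 4883; r = 20; cross terms: (20*-2 - 40*-9)=320, (40*32 - -30*-2)=1220, (-30*-9 - 20*32)=-370; twice the area = |1170| = 1170; area = 585; answer 585
Step 3: S2 = 585; threaded value p + q = 586; c = -10; remainder = value at the root: -6*(-10)^4 - 8*(-10)^3 - 7*(-10)^2 + 9*(-10)^1 + 3 = (-60000) + (8000) + (-700) + (-90) + (3) = -52787; answer -52787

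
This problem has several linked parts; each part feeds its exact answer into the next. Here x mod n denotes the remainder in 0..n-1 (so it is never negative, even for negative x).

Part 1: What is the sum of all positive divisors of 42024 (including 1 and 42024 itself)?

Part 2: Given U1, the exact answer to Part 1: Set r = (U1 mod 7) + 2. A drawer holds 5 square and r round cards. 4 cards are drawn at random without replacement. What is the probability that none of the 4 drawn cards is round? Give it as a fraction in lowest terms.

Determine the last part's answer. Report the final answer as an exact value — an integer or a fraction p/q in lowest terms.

1/99

Part 1: 42024 = 2^3 * 3 * 17 * 103; sigma = (1 + 2 + 4 + 8) * (1 + 3) * (1 + 17) * (1 + 103) = 15 * 4 * 18 * 104 = 112320; answer 112320
Part 2: U1 = 112320; r = 7; total draws C(12,4) = 495; favorable C(5,4) = 5; P = 1/99; answer 1/99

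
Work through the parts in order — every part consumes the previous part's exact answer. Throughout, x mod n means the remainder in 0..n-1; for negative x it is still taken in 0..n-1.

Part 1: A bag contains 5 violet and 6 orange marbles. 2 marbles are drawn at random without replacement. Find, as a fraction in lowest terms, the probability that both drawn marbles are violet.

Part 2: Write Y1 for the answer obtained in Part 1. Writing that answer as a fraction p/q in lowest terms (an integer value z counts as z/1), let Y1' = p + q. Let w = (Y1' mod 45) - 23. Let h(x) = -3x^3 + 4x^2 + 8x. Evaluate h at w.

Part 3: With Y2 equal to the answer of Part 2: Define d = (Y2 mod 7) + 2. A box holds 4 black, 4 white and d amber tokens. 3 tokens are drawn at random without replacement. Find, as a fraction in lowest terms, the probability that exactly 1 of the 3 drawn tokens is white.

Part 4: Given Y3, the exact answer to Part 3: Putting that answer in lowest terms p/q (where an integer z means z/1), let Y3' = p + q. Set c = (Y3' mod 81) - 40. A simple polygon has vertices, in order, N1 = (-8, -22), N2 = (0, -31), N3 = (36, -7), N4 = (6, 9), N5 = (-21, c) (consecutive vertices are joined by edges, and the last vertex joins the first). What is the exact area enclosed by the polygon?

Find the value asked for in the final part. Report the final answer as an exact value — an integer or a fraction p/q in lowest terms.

Part 1: total draws C(11,2) = 55; favorable C(5,2) = 10; P = 2/11; answer 2/11
Part 2: Y1 = 2/11; threaded value p + q = 13; w = -10; -3*(-10)^3 + 4*(-10)^2 + 8*(-10)^1 = (3000) + (400) + (-80) = 3320; answer 3320
Part 3: Y2 = 3320; d = 4; total draws C(12,3) = 220; favorable C(4,1)*C(8,2) = 112; P = 28/55; answer 28/55
Part 4: Y3 = 28/55; threaded value p + q = 83; c = -38; cross terms: (-8*-31 - 0*-22)=248, (0*-7 - 36*-31)=1116, (36*9 - 6*-7)=366, (6*-38 - -21*9)=-39, (-21*-22 - -8*-38)=158; twice the area = |1849| = 1849; area = 1849/2; answer 1849/2

1849/2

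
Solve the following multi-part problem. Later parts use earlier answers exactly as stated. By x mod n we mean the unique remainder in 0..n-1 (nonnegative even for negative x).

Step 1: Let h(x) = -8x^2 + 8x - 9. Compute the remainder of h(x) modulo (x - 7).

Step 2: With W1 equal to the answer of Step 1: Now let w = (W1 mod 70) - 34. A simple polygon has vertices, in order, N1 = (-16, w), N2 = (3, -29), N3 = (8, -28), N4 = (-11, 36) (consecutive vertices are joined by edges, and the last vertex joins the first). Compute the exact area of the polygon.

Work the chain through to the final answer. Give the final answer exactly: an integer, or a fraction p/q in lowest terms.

Step 1: remainder = value at the root: -8*(7)^2 + 8*(7)^1 - 9 = (-392) + (56) + (-9) = -345; answer -345
Step 2: W1 = -345; w = -29; cross terms: (-16*-29 - 3*-29)=551, (3*-28 - 8*-29)=148, (8*36 - -11*-28)=-20, (-11*-29 - -16*36)=895; twice the area = |1574| = 1574; area = 787; answer 787

787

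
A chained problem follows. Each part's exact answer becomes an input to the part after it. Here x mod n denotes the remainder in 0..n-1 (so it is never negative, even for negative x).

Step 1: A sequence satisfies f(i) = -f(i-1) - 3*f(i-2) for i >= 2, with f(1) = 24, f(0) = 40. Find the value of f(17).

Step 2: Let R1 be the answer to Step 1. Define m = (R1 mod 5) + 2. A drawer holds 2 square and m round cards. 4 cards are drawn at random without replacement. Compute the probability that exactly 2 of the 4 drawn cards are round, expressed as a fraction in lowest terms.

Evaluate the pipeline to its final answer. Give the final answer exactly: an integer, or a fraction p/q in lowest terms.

3/14

Step 1: f(2) = -1*(24) - 3*(40) = -144; iterating: f(2)=-144, f(3)=72, f(4)=360, f(5)=-576, f(6)=-504, f(7)=2232, f(8)=-720, f(9)=-5976, f(10)=8136, f(11)=9792, f(12)=-34200, f(13)=4824, f(14)=97776, f(15)=-112248, f(16)=-181080, f(17)=517824; answer 517824
Step 2: R1 = 517824; m = 6; total draws C(8,4) = 70; favorable C(6,2)*C(2,2) = 15; P = 3/14; answer 3/14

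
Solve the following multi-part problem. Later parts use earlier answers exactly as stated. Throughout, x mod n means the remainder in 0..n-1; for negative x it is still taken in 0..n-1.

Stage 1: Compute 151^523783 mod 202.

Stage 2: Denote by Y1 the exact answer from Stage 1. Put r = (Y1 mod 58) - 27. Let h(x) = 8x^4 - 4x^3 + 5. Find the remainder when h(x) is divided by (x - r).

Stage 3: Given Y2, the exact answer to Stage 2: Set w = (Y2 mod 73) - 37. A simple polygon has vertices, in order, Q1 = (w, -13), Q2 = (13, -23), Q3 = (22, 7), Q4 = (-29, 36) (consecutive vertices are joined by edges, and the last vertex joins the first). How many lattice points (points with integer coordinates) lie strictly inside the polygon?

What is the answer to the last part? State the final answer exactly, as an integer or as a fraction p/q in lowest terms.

Stage 1: squarings mod 202: 151^1=151, 151^2=177, 151^4=19, 151^8=159, 151^16=31, 151^32=153, 151^64=179, 151^128=125, 151^256=71, 151^512=193, 151^1024=81, 151^2048=97, 151^4096=117, 151^8192=155, 151^16384=189, 151^32768=169, 151^65536=79, 151^131072=181, 151^262144=37; 151^523783 = 151^1 * 151^2 * 151^4 * 151^512 * 151^1024 * 151^2048 * 151^4096 * 151^8192 * 151^16384 * 151^32768 * 151^65536 * 151^131072 * 151^262144 = 127 (mod 202); answer 127
Stage 2: Y1 = 127; r = -16; remainder = value at the root: 8*(-16)^4 - 4*(-16)^3 + 5 = (524288) + (16384) + (5) = 540677; answer 540677
Stage 3: Y2 = 540677; w = 2; cross terms: (2*-23 - 13*-13)=123, (13*7 - 22*-23)=597, (22*36 - -29*7)=995, (-29*-13 - 2*36)=305; twice the area = |2020| = 2020; area = 1010; boundary points = 1 + 3 + 1 + 1 = 6; strictly interior points = area - boundary/2 + 1 = 1008; answer 1008

1008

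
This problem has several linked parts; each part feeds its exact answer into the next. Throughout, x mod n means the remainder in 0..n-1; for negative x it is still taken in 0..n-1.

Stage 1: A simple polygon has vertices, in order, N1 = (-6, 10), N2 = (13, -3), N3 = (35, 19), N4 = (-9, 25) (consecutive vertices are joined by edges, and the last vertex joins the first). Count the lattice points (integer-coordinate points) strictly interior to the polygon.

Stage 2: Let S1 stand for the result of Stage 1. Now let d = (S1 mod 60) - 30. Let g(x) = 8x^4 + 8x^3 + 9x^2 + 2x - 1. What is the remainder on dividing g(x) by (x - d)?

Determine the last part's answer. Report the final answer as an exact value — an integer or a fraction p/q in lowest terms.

Stage 1: cross terms: (-6*-3 - 13*10)=-112, (13*19 - 35*-3)=352, (35*25 - -9*19)=1046, (-9*10 - -6*25)=60; twice the area = |1346| = 1346; area = 673; boundary points = 1 + 22 + 2 + 3 = 28; strictly interior points = area - boundary/2 + 1 = 660; answer 660
Stage 2: S1 = 660; d = -30; remainder = value at the root: 8*(-30)^4 + 8*(-30)^3 + 9*(-30)^2 + 2*(-30)^1 - 1 = (6480000) + (-216000) + (8100) + (-60) + (-1) = 6272039; answer 6272039

6272039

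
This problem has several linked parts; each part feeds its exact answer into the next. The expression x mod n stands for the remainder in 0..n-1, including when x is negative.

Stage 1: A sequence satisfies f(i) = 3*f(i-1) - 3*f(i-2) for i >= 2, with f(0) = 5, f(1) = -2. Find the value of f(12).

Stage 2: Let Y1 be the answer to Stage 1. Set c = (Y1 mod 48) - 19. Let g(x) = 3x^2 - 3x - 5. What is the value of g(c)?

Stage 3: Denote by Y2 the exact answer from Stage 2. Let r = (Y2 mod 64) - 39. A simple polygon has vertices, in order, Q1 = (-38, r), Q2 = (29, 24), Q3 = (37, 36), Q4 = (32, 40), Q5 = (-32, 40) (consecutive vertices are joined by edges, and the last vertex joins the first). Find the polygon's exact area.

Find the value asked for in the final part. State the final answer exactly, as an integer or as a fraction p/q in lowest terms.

Stage 1: f(2) = 3*(-2) - 3*(5) = -21; iterating: f(2)=-21, f(3)=-57, f(4)=-108, f(5)=-153, f(6)=-135, f(7)=54, f(8)=567, f(9)=1539, f(10)=2916, f(11)=4131, f(12)=3645; answer 3645
Stage 2: Y1 = 3645; c = 26; 3*(26)^2 - 3*(26)^1 - 5 = (2028) + (-78) + (-5) = 1945; answer 1945
Stage 3: Y2 = 1945; r = -14; cross terms: (-38*24 - 29*-14)=-506, (29*36 - 37*24)=156, (37*40 - 32*36)=328, (32*40 - -32*40)=2560, (-32*-14 - -38*40)=1968; twice the area = |4506| = 4506; area = 2253; answer 2253

2253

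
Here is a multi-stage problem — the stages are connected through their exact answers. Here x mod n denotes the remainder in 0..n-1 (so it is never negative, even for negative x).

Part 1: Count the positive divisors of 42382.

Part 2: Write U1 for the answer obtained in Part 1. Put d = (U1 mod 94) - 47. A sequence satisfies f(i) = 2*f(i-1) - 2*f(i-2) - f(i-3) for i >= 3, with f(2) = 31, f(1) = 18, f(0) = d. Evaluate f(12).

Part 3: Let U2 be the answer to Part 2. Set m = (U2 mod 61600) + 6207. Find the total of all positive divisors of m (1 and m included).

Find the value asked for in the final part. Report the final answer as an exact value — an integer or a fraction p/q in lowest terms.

Part 1: 42382 = 2 * 21191; number of divisors = (1+1) * (1+1) = 4; answer 4
Part 2: U1 = 4; d = -43; f(3) = 2*(31) - 2*(18) - 1*(-43) = 69; iterating: f(3)=69, f(4)=58, f(5)=-53, f(6)=-291, f(7)=-534, f(8)=-433, f(9)=493, f(10)=2386, f(11)=4219, f(12)=3173; answer 3173
Part 3: U2 = 3173; m = 9380; 9380 = 2^2 * 5 * 7 * 67; sigma = (1 + 2 + 4) * (1 + 5) * (1 + 7) * (1 + 67) = 7 * 6 * 8 * 68 = 22848; answer 22848

22848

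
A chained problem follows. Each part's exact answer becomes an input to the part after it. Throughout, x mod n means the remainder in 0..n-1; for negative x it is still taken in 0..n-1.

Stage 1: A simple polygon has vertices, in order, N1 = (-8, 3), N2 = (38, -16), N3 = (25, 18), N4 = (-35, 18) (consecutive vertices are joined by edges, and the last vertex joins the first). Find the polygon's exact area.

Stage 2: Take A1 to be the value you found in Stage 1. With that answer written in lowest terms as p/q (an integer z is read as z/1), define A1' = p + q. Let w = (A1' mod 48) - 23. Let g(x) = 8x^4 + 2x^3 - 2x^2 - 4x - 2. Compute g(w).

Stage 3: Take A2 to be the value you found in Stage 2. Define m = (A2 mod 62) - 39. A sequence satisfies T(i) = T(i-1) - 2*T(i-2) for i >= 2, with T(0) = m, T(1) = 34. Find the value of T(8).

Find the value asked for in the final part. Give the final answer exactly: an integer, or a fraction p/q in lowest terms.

-396

Stage 1: cross terms: (-8*-16 - 38*3)=14, (38*18 - 25*-16)=1084, (25*18 - -35*18)=1080, (-35*3 - -8*18)=39; twice the area = |2217| = 2217; area = 2217/2; answer 2217/2
Stage 2: A1 = 2217/2; threaded value p + q = 2219; w = -12; 8*(-12)^4 + 2*(-12)^3 - 2*(-12)^2 - 4*(-12)^1 - 2 = (165888) + (-3456) + (-288) + (48) + (-2) = 162190; answer 162190
Stage 3: A2 = 162190; m = 21; T(2) = 1*(34) - 2*(21) = -8; iterating: T(2)=-8, T(3)=-76, T(4)=-60, T(5)=92, T(6)=212, T(7)=28, T(8)=-396; answer -396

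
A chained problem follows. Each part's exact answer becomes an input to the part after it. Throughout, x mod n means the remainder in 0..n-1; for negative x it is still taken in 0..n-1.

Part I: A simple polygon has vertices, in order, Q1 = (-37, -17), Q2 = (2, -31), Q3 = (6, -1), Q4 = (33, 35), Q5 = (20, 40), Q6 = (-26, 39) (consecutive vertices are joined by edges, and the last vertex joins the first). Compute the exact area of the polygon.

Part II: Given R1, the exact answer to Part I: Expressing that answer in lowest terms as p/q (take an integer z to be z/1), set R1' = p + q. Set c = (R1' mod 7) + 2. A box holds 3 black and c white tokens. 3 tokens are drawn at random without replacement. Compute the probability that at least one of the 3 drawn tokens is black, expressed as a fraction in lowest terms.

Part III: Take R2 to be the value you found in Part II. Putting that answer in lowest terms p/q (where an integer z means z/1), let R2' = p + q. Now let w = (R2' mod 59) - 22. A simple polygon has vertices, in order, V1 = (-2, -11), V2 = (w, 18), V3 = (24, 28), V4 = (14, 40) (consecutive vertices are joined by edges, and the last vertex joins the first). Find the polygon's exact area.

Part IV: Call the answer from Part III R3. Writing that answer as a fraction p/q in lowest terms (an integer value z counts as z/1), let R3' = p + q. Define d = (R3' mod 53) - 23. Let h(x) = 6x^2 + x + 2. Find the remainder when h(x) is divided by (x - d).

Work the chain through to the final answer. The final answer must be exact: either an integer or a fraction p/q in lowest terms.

Part I: cross terms: (-37*-31 - 2*-17)=1181, (2*-1 - 6*-31)=184, (6*35 - 33*-1)=243, (33*40 - 20*35)=620, (20*39 - -26*40)=1820, (-26*-17 - -37*39)=1885; twice the area = |5933| = 5933; area = 5933/2; answer 5933/2
Part II: R1 = 5933/2; threaded value p + q = 5935; c = 8; total draws C(11,3) = 165; complement C(8,3) = 56; favorable 165 - 56 = 109; P = 109/165; answer 109/165
Part III: R2 = 109/165; threaded value p + q = 274; w = 16; cross terms: (-2*18 - 16*-11)=140, (16*28 - 24*18)=16, (24*40 - 14*28)=568, (14*-11 - -2*40)=-74; twice the area = |650| = 650; area = 325; answer 325
Part IV: R3 = 325; threaded value p + q = 326; d = -15; remainder = value at the root: 6*(-15)^2 + 1*(-15)^1 + 2 = (1350) + (-15) + (2) = 1337; answer 1337

1337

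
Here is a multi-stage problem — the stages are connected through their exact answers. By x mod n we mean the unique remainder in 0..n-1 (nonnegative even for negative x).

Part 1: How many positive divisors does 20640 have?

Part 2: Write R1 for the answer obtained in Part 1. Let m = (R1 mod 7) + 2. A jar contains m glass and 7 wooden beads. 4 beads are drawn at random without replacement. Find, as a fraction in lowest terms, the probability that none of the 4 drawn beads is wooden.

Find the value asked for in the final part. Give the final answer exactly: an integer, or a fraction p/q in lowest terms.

Part 1: 20640 = 2^5 * 3 * 5 * 43; number of divisors = (5+1) * (1+1) * (1+1) * (1+1) = 48; answer 48
Part 2: R1 = 48; m = 8; total draws C(15,4) = 1365; favorable C(8,4) = 70; P = 2/39; answer 2/39

2/39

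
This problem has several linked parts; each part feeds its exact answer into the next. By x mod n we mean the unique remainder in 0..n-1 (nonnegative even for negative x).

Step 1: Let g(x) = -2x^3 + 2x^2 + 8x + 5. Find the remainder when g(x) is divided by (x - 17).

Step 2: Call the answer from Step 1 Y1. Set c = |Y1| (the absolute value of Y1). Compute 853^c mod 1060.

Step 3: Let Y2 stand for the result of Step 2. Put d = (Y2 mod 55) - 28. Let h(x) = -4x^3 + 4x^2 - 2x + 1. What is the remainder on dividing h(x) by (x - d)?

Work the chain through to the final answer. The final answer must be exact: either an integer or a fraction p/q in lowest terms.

1021

Step 1: remainder = value at the root: -2*(17)^3 + 2*(17)^2 + 8*(17)^1 + 5 = (-9826) + (578) + (136) + (5) = -9107; answer -9107
Step 2: Y1 = -9107; c = 9107; squarings mod 1060: 853^1=853, 853^2=449, 853^4=201, 853^8=121, 853^16=861, 853^32=381, 853^64=1001, 853^128=301, 853^256=501, 853^512=841, 853^1024=261, 853^2048=281, 853^4096=521, 853^8192=81; 853^9107 = 853^1 * 853^2 * 853^16 * 853^128 * 853^256 * 853^512 * 853^8192 = 957 (mod 1060); answer 957
Step 3: Y2 = 957; d = -6; remainder = value at the root: -4*(-6)^3 + 4*(-6)^2 - 2*(-6)^1 + 1 = (864) + (144) + (12) + (1) = 1021; answer 1021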